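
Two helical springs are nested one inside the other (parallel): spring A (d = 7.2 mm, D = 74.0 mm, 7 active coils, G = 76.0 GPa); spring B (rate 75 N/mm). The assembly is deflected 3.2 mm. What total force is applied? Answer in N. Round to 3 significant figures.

269 N

k_A = Gd⁴/(8D³N_a) = (76.0×10³)(7.2⁴)/(8·74.0³·7) = 9.0004 N/mm
Parallel: k_eq = 9.0004 + 75 = 84 N/mm
F = k_eq·δ = 84·3.2 = 268.8 N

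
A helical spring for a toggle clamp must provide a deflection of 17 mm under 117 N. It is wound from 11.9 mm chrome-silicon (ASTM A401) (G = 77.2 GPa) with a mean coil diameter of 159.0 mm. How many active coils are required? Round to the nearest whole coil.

7

Required rate k = F/δ = 117/17 = 6.8824 N/mm
N_a = Gd⁴/(8D³k) = (77.2×10³ × 11.9⁴)/(8 × 159.0³ × 6.8824)
    = 1.54812e+09 / 2.21319e+08 = 6.995 → 7 coils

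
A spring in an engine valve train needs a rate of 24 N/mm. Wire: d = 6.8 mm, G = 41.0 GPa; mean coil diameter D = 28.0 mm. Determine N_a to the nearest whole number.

N_a = Gd⁴/(8D³k) = (41.0×10³ × 6.8⁴)/(8 × 28.0³ × 24)
    = 8.76636e+07 / 4.21478e+06 = 20.8 → 21 coils

21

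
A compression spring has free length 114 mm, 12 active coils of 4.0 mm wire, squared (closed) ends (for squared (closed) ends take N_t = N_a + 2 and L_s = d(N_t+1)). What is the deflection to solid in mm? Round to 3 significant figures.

N_t = 14; L_s = 4.0·15 = 60 mm
δ_solid = L₀ − L_s = 114 − 60 = 54 mm

54.0 mm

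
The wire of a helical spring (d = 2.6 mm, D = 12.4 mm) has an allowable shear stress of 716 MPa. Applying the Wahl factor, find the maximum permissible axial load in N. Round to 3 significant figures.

300 N

C = D/d = 12.4/2.6 = 4.7692
K_W = (4C−1)/(4C−4) + 0.615/C = 18.077/15.077 + 0.1290 = 1.3279
τ_max = K·8FD/(πd³) → F_max = τ_allow·πd³/(8DK)
F_max = 716·π·2.6³/(8·12.4·1.3279) = 39535/131.73 = 300.12 N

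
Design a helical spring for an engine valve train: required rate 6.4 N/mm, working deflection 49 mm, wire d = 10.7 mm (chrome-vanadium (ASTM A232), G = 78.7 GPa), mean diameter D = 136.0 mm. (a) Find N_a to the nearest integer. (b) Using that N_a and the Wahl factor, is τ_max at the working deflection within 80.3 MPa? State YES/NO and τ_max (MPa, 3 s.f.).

(a) 8 coils; (b) NO, τ_max = 98.7 MPa

N_a = Gd⁴/(8D³k) = (78.7×10³)(10.7⁴)/(8·136.0³·6.4) = 8.01 → N_a = 8
Actual rate k = Gd⁴/(8D³·8) = 6.4079 N/mm
Working load F = kδ = 6.4079·49 = 313.99 N
C = 136.0/10.7 = 12.7103; K_W = (4C−1)/(4C−4)+0.615/C = 1.1124
τ_max = K_W·8FD/(πd³) = 1.1124·88.764 = 98.744 MPa
τ_max > 80.3 MPa → exceeds allowable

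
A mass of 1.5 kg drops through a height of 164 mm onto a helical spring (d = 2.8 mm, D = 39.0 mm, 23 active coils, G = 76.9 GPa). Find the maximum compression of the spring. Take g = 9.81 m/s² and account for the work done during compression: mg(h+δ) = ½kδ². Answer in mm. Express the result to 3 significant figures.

k = Gd⁴/(8D³N_a) = (76.9×10³)(2.8⁴)/(8·39.0³·23) = 0.43306 N/mm
W = mg = 1.5 × 9.81 = 14.715 N
½kδ² − Wδ − Wh = 0 → δ = (W + √(W² + 2kWh))/k
δ = (14.715 + √(216.53 + 2090.17))/0.43306 = (14.715 + 48.028)/0.43306 = 144.88 mm

145 mm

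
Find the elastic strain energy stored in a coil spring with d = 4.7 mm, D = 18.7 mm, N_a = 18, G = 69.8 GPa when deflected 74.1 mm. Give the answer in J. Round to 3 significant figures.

99.3 J

k = Gd⁴/(8D³N_a) = (69.8×10³)(4.7⁴)/(8·18.7³·18) = 36.171 N/mm
U = ½kδ² = 0.5 × 36.171 × 74.1² = 99304 N·mm = 99.304 J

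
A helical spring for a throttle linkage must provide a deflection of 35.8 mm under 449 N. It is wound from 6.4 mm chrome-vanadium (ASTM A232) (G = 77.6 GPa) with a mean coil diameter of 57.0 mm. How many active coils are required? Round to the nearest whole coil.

7

Required rate k = F/δ = 449/35.8 = 12.542 N/mm
N_a = Gd⁴/(8D³k) = (77.6×10³ × 6.4⁴)/(8 × 57.0³ × 12.542)
    = 1.30191e+08 / 1.85814e+07 = 7.007 → 7 coils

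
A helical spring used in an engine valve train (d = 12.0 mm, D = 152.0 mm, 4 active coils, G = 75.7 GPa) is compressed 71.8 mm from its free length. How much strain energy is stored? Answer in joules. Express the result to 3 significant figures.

36.0 J

k = Gd⁴/(8D³N_a) = (75.7×10³)(12.0⁴)/(8·152.0³·4) = 13.968 N/mm
U = ½kδ² = 0.5 × 13.968 × 71.8² = 36005 N·mm = 36.005 J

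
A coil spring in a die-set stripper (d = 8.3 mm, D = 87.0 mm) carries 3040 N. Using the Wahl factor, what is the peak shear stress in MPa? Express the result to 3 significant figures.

Spring index C = D/d = 87.0/8.3 = 10.4819
K_W = (4C−1)/(4C−4) + 0.615/C = 40.928/37.928 + 0.0587 = 1.1378
τ₀ = 8FD/(πd³) = 8·3040·87.0/(π·8.3³) = 2.11584e+06/1796.3 = 1177.9 MPa
τ_max = K·τ₀ = 1.1378 × 1177.9 = 1340.1 MPa

1340 MPa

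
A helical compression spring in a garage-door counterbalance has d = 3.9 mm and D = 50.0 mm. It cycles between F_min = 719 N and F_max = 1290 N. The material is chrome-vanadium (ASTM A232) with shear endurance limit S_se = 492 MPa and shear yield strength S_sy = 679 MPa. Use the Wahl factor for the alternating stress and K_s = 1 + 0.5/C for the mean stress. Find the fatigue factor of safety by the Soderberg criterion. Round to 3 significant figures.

C = D/d = 50.0/3.9 = 12.8205; K_W = (4C−1)/(4C−4)+0.615/C = 1.1114; K_s = 1+0.5/C = 1.0390
F_a = (F_max−F_min)/2 = 285.5 N; F_m = (F_max+F_min)/2 = 1004.5 N
τ_a = K_W·8F_aD/(πd³) = 1.1114 × 612.81 = 681.08 MPa
τ_m = K_s·8F_mD/(πd³) = 1.0390 × 2156.1 = 2240.2 MPa
Soderberg: 1/n_f = τ_a/S_se + τ_m/S_sy = 681.08/492 + 2240.2/679 = 1.38432 + 3.29923 = 4.6835
n_f = 1/4.6835 = 0.2135

0.214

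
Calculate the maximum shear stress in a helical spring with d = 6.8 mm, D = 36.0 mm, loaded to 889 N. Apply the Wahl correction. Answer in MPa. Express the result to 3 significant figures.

Spring index C = D/d = 36.0/6.8 = 5.2941
K_W = (4C−1)/(4C−4) + 0.615/C = 20.176/17.176 + 0.1162 = 1.2908
τ₀ = 8FD/(πd³) = 8·889·36.0/(π·6.8³) = 256032/987.82 = 259.19 MPa
τ_max = K·τ₀ = 1.2908 × 259.19 = 334.57 MPa

335 MPa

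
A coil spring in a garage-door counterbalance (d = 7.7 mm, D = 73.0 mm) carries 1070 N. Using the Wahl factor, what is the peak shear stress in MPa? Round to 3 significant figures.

502 MPa

Spring index C = D/d = 73.0/7.7 = 9.4805
K_W = (4C−1)/(4C−4) + 0.615/C = 36.922/33.922 + 0.0649 = 1.1533
τ₀ = 8FD/(πd³) = 8·1070·73.0/(π·7.7³) = 624880/1434.2 = 435.69 MPa
τ_max = K·τ₀ = 1.1533 × 435.69 = 502.48 MPa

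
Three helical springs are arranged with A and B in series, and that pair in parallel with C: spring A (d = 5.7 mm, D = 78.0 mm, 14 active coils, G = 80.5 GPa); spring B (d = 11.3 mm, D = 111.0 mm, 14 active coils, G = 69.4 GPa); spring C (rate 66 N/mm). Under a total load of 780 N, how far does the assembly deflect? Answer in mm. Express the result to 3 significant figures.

11.6 mm

k_A = Gd⁴/(8D³N_a) = (80.5×10³)(5.7⁴)/(8·78.0³·14) = 1.5988 N/mm
k_B = Gd⁴/(8D³N_a) = (69.4×10³)(11.3⁴)/(8·111.0³·14) = 7.3873 N/mm
Springs A,B series: k_AB = 1/(1/1.5988+1/7.3873) = 1.3143 N/mm; parallel with C: k_eq = 1.3143+66 = 67.314 N/mm
δ = F/k_eq = 780/67.314 = 11.587 mm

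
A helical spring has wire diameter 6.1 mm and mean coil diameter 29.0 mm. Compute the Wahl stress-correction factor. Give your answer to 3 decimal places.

1.329

C = D/d = 29.0/6.1 = 4.7541
K_W = (4C−1)/(4C−4) + 0.615/C = 18.016/15.016 + 0.1294 = 1.3291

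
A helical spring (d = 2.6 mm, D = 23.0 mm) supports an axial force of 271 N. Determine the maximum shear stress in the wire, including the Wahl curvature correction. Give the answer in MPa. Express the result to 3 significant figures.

1050 MPa

Spring index C = D/d = 23.0/2.6 = 8.8462
K_W = (4C−1)/(4C−4) + 0.615/C = 34.385/31.385 + 0.0695 = 1.1651
τ₀ = 8FD/(πd³) = 8·271·23.0/(π·2.6³) = 49864/55.217 = 903.06 MPa
τ_max = K·τ₀ = 1.1651 × 903.06 = 1052.2 MPa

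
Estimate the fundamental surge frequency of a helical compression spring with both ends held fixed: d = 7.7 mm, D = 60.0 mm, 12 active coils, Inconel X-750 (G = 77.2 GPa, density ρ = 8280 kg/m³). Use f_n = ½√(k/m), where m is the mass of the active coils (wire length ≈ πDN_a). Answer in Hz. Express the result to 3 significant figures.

k = Gd⁴/(8D³N_a) = (77.2×10³)(7.7⁴)/(8·60.0³·12) = 13.087 N/mm = 13087 N/m
Wire length L = πDN_a = π·60.0·12 = 2261.9 mm
m = ρ·(πd²/4)·L = 8280 × 46.566×10⁻⁶ m² × 2.2619 m = 0.87214 kg
f_n = ½√(k/m) = 0.5·√(13087/0.87214) = 0.5·√(15006) = 61.25 Hz

61.2 Hz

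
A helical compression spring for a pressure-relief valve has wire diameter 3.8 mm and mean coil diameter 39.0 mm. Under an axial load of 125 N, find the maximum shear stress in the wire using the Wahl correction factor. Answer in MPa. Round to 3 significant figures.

Spring index C = D/d = 39.0/3.8 = 10.2632
K_W = (4C−1)/(4C−4) + 0.615/C = 40.053/37.053 + 0.0599 = 1.1409
τ₀ = 8FD/(πd³) = 8·125·39.0/(π·3.8³) = 39000/172.39 = 226.24 MPa
τ_max = K·τ₀ = 1.1409 × 226.24 = 258.11 MPa

258 MPa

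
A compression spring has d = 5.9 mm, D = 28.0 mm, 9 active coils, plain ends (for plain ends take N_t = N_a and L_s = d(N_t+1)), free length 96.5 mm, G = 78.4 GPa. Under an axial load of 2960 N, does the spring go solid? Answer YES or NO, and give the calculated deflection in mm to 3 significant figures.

k = Gd⁴/(8D³N_a) = (78.4×10³)(5.9⁴)/(8·28.0³·9) = 60.106 N/mm
N_t = 9; L_s = 5.9·10 = 59 mm; δ_solid = L₀ − L_s = 96.5 − 59 = 37.5 mm
δ = F/k = 2960/60.106 = 49.246 mm
δ ≥ δ_solid → spring goes solid

YES, δ = 49.2 mm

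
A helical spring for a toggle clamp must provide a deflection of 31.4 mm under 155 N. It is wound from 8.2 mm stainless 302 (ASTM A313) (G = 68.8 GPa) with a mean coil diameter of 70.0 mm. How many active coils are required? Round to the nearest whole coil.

Required rate k = F/δ = 155/31.4 = 4.9363 N/mm
N_a = Gd⁴/(8D³k) = (68.8×10³ × 8.2⁴)/(8 × 70.0³ × 4.9363)
    = 3.1106e+08 / 1.35452e+07 = 22.96 → 23 coils

23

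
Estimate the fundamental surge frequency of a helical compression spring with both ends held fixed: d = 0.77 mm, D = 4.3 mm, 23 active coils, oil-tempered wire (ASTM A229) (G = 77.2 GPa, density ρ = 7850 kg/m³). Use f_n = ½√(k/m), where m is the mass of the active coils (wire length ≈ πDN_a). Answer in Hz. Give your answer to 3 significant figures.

k = Gd⁴/(8D³N_a) = (77.2×10³)(0.77⁴)/(8·4.3³·23) = 1.8551 N/mm = 1855.1 N/m
Wire length L = πDN_a = π·4.3·23 = 310.7 mm
m = ρ·(πd²/4)·L = 7850 × 0.46566×10⁻⁶ m² × 0.3107 m = 0.0011358 kg
f_n = ½√(k/m) = 0.5·√(1855.1/0.0011358) = 0.5·√(1.6333e+06) = 639.01 Hz

639 Hz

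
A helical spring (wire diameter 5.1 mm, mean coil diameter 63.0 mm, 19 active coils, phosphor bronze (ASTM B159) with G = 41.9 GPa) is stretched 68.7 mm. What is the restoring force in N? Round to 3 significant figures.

k = Gd⁴/(8D³N_a) = (41.9×10³)(5.1⁴)/(8·63.0³·19) = 0.74581 N/mm
F = k·δ = 0.74581 × 68.7 = 51.237 N

51.2 N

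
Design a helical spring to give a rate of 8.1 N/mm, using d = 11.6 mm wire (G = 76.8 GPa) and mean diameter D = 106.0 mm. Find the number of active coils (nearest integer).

18

N_a = Gd⁴/(8D³k) = (76.8×10³ × 11.6⁴)/(8 × 106.0³ × 8.1)
    = 1.39057e+09 / 7.71778e+07 = 18.02 → 18 coils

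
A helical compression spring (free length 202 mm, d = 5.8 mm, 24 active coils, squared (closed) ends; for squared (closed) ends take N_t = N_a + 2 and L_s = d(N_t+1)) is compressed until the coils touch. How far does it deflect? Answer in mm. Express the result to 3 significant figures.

45.4 mm

N_t = 26; L_s = 5.8·27 = 156.6 mm
δ_solid = L₀ − L_s = 202 − 156.6 = 45.4 mm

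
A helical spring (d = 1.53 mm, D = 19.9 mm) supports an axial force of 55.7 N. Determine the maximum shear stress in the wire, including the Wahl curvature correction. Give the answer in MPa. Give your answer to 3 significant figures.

Spring index C = D/d = 19.9/1.53 = 13.0065
K_W = (4C−1)/(4C−4) + 0.615/C = 51.026/48.026 + 0.0473 = 1.1097
τ₀ = 8FD/(πd³) = 8·55.7·19.9/(π·1.53³) = 8867.44/11.252 = 788.09 MPa
τ_max = K·τ₀ = 1.1097 × 788.09 = 874.58 MPa

875 MPa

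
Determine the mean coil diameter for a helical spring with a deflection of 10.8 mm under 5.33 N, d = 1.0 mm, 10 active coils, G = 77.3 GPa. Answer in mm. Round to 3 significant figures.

Required rate k = F/δ = 5.33/10.8 = 0.49352 N/mm
D = (Gd⁴/(8N_a·k))^(1/3) = (77.3×10³·1.0⁴/(8·10·0.49352))^(1/3)
  = (1957.88)^(1/3) = 12.5101 mm

12.5 mm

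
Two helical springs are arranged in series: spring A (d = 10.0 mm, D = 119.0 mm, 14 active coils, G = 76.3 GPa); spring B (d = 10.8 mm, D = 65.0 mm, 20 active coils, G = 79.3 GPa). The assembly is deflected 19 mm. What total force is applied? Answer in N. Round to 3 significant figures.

k_A = Gd⁴/(8D³N_a) = (76.3×10³)(10.0⁴)/(8·119.0³·14) = 4.0426 N/mm
k_B = Gd⁴/(8D³N_a) = (79.3×10³)(10.8⁴)/(8·65.0³·20) = 24.553 N/mm
Series: 1/k_eq = 1/4.0426 + 1/24.553 = 0.28809; k_eq = 3.4711 N/mm
F = k_eq·δ = 3.4711·19 = 65.951 N

66.0 N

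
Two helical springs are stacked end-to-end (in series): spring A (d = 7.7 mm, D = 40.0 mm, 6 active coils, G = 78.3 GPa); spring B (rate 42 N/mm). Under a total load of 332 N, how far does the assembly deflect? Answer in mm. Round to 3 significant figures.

k_A = Gd⁴/(8D³N_a) = (78.3×10³)(7.7⁴)/(8·40.0³·6) = 89.599 N/mm
Series: 1/k_eq = 1/89.599 + 1/42 = 0.03497; k_eq = 28.596 N/mm
δ = F/k_eq = 332/28.596 = 11.61 mm

11.6 mm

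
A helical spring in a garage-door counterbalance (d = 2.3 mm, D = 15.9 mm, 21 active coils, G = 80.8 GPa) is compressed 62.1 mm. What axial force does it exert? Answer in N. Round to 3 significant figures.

k = Gd⁴/(8D³N_a) = (80.8×10³)(2.3⁴)/(8·15.9³·21) = 3.3483 N/mm
F = k·δ = 3.3483 × 62.1 = 207.93 N

208 N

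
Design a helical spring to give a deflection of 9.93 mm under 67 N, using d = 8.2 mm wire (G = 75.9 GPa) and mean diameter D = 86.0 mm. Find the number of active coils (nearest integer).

Required rate k = F/δ = 67/9.93 = 6.7472 N/mm
N_a = Gd⁴/(8D³k) = (75.9×10³ × 8.2⁴)/(8 × 86.0³ × 6.7472)
    = 3.4316e+08 / 3.43329e+07 = 9.995 → 10 coils

10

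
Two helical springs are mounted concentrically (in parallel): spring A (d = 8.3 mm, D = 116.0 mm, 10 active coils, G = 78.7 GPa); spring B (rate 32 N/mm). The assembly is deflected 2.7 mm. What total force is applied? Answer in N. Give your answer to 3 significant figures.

k_A = Gd⁴/(8D³N_a) = (78.7×10³)(8.3⁴)/(8·116.0³·10) = 2.991 N/mm
Parallel: k_eq = 2.991 + 32 = 34.991 N/mm
F = k_eq·δ = 34.991·2.7 = 94.476 N

94.5 N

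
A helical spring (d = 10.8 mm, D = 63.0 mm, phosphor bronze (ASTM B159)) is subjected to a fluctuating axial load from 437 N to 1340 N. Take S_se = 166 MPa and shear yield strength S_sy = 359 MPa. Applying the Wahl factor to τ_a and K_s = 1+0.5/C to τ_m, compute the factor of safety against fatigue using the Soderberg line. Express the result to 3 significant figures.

1.28

C = D/d = 63.0/10.8 = 5.8333; K_W = (4C−1)/(4C−4)+0.615/C = 1.2606; K_s = 1+0.5/C = 1.0857
F_a = (F_max−F_min)/2 = 451.5 N; F_m = (F_max+F_min)/2 = 888.5 N
τ_a = K_W·8F_aD/(πd³) = 1.2606 × 57.5 = 72.484 MPa
τ_m = K_s·8F_mD/(πd³) = 1.0857 × 113.15 = 122.85 MPa
Soderberg: 1/n_f = τ_a/S_se + τ_m/S_sy = 72.484/166 + 122.85/359 = 0.43665 + 0.34221 = 0.77886
n_f = 1/0.77886 = 1.284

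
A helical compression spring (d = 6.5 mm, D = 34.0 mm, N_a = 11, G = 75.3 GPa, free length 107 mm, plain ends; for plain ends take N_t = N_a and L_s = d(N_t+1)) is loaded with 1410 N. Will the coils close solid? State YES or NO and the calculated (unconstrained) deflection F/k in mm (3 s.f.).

YES, δ = 36.3 mm

k = Gd⁴/(8D³N_a) = (75.3×10³)(6.5⁴)/(8·34.0³·11) = 38.862 N/mm
N_t = 11; L_s = 6.5·12 = 78 mm; δ_solid = L₀ − L_s = 107 − 78 = 29 mm
δ = F/k = 1410/38.862 = 36.282 mm
δ ≥ δ_solid → spring goes solid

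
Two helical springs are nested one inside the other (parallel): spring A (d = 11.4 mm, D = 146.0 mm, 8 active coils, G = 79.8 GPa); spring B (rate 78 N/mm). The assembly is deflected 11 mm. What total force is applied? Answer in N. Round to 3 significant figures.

932 N

k_A = Gd⁴/(8D³N_a) = (79.8×10³)(11.4⁴)/(8·146.0³·8) = 6.7668 N/mm
Parallel: k_eq = 6.7668 + 78 = 84.767 N/mm
F = k_eq·δ = 84.767·11 = 932.43 N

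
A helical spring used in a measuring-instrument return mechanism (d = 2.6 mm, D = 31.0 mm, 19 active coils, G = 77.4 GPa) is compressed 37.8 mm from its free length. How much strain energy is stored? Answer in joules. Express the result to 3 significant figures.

k = Gd⁴/(8D³N_a) = (77.4×10³)(2.6⁴)/(8·31.0³·19) = 0.7811 N/mm
U = ½kδ² = 0.5 × 0.7811 × 37.8² = 558.03 N·mm = 0.55803 J

0.558 J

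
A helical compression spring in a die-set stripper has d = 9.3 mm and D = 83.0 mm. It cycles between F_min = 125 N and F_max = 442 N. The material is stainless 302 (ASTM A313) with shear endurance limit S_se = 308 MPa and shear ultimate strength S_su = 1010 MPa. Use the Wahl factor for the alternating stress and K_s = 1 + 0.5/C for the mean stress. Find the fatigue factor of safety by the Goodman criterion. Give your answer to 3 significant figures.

C = D/d = 83.0/9.3 = 8.9247; K_W = (4C−1)/(4C−4)+0.615/C = 1.1636; K_s = 1+0.5/C = 1.0560
F_a = (F_max−F_min)/2 = 158.5 N; F_m = (F_max+F_min)/2 = 283.5 N
τ_a = K_W·8F_aD/(πd³) = 1.1636 × 41.648 = 48.46 MPa
τ_m = K_s·8F_mD/(πd³) = 1.0560 × 74.494 = 78.668 MPa
Goodman: 1/n_f = τ_a/S_se + τ_m/S_su = 48.46/308 + 78.668/1010 = 0.15734 + 0.07789 = 0.23523
n_f = 1/0.23523 = 4.251

4.25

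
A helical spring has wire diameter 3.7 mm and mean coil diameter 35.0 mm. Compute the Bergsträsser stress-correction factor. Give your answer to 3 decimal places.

C = D/d = 35.0/3.7 = 9.4595
K_B = (4C+2)/(4C−3) = 39.838/34.838 = 1.1435

1.144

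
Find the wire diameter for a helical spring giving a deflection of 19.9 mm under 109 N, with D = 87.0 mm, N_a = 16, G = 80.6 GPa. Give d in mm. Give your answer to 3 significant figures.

Required rate k = F/δ = 109/19.9 = 5.4774 N/mm
d = (8D³N_a·k / G)^(1/4) = (8·87.0³·16·5.4774 / (80.6×10³))^0.25
  = (5728)^0.25 = 8.6996 mm

8.70 mm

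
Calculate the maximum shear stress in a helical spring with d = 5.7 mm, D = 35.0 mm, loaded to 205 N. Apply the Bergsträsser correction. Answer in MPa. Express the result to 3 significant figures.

122 MPa

Spring index C = D/d = 35.0/5.7 = 6.1404
K_B = (4C+2)/(4C−3) = 26.561/21.561 = 1.2319
τ₀ = 8FD/(πd³) = 8·205·35.0/(π·5.7³) = 57400/581.8 = 98.659 MPa
τ_max = K·τ₀ = 1.2319 × 98.659 = 121.54 MPa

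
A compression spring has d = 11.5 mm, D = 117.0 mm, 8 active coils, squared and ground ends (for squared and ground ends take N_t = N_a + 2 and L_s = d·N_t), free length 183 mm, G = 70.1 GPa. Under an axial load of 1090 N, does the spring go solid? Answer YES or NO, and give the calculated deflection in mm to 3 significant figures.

YES, δ = 91.1 mm

k = Gd⁴/(8D³N_a) = (70.1×10³)(11.5⁴)/(8·117.0³·8) = 11.961 N/mm
N_t = 10; L_s = 11.5·10 = 115 mm; δ_solid = L₀ − L_s = 183 − 115 = 68 mm
δ = F/k = 1090/11.961 = 91.129 mm
δ ≥ δ_solid → spring goes solid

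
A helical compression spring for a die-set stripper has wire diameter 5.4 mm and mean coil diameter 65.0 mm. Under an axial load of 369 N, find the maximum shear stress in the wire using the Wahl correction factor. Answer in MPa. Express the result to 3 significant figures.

434 MPa

Spring index C = D/d = 65.0/5.4 = 12.0370
K_W = (4C−1)/(4C−4) + 0.615/C = 47.148/44.148 + 0.0511 = 1.1190
τ₀ = 8FD/(πd³) = 8·369·65.0/(π·5.4³) = 191880/494.69 = 387.88 MPa
τ_max = K·τ₀ = 1.1190 × 387.88 = 434.06 MPa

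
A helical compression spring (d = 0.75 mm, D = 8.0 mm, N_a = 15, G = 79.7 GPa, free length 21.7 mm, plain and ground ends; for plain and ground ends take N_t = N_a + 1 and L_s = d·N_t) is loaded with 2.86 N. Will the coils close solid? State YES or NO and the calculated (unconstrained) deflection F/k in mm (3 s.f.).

k = Gd⁴/(8D³N_a) = (79.7×10³)(0.75⁴)/(8·8.0³·15) = 0.41044 N/mm
N_t = 16; L_s = 0.75·16 = 12 mm; δ_solid = L₀ − L_s = 21.7 − 12 = 9.7 mm
δ = F/k = 2.86/0.41044 = 6.9681 mm
δ < δ_solid → spring does not go solid

NO, δ = 6.97 mm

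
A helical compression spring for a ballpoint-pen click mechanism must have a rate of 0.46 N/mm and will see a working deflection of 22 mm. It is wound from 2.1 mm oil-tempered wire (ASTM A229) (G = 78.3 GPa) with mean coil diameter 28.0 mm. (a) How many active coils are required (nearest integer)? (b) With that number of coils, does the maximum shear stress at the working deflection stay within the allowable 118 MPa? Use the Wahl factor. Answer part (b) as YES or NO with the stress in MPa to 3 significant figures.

N_a = Gd⁴/(8D³k) = (78.3×10³)(2.1⁴)/(8·28.0³·0.46) = 18.85 → N_a = 19
Actual rate k = Gd⁴/(8D³·19) = 0.45637 N/mm
Working load F = kδ = 0.45637·22 = 10.04 N
C = 28.0/2.1 = 13.3333; K_W = (4C−1)/(4C−4)+0.615/C = 1.1069
τ_max = K_W·8FD/(πd³) = 1.1069·77.301 = 85.567 MPa
τ_max ≤ 118 MPa → acceptable

(a) 19 coils; (b) YES, τ_max = 85.6 MPa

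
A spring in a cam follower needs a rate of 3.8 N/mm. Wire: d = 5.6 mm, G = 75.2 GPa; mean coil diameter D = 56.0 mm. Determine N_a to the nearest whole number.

14

N_a = Gd⁴/(8D³k) = (75.2×10³ × 5.6⁴)/(8 × 56.0³ × 3.8)
    = 7.39554e+07 / 5.33873e+06 = 13.85 → 14 coils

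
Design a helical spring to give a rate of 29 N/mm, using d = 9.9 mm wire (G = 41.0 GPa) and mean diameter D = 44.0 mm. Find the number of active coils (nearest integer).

N_a = Gd⁴/(8D³k) = (41.0×10³ × 9.9⁴)/(8 × 44.0³ × 29)
    = 3.93844e+08 / 1.97627e+07 = 19.93 → 20 coils

20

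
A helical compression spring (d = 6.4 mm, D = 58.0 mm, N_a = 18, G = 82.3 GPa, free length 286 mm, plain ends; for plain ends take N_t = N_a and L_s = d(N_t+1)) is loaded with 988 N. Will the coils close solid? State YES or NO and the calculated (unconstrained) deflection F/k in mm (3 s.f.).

YES, δ = 201 mm

k = Gd⁴/(8D³N_a) = (82.3×10³)(6.4⁴)/(8·58.0³·18) = 4.9144 N/mm
N_t = 18; L_s = 6.4·19 = 121.6 mm; δ_solid = L₀ − L_s = 286 − 121.6 = 164.4 mm
δ = F/k = 988/4.9144 = 201.04 mm
δ ≥ δ_solid → spring goes solid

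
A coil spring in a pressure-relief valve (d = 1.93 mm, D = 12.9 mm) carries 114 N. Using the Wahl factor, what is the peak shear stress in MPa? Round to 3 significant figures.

Spring index C = D/d = 12.9/1.93 = 6.6839
K_W = (4C−1)/(4C−4) + 0.615/C = 25.736/22.736 + 0.0920 = 1.2240
τ₀ = 8FD/(πd³) = 8·114·12.9/(π·1.93³) = 11764.8/22.585 = 520.91 MPa
τ_max = K·τ₀ = 1.2240 × 520.91 = 637.57 MPa

638 MPa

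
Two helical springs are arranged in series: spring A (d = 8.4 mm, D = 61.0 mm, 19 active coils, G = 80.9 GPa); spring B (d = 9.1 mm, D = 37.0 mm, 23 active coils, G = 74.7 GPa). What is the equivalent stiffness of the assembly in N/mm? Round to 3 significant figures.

9.63 N/mm

k_A = Gd⁴/(8D³N_a) = (80.9×10³)(8.4⁴)/(8·61.0³·19) = 11.674 N/mm
k_B = Gd⁴/(8D³N_a) = (74.7×10³)(9.1⁴)/(8·37.0³·23) = 54.962 N/mm
Series: 1/k_eq = 1/11.674 + 1/54.962 = 0.10385; k_eq = 9.6291 N/mm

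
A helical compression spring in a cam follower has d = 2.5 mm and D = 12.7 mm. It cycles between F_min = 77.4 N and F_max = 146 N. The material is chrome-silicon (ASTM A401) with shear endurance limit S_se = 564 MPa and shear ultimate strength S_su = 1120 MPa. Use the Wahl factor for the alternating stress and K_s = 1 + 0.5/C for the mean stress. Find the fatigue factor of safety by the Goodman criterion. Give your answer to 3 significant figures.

C = D/d = 12.7/2.5 = 5.0800; K_W = (4C−1)/(4C−4)+0.615/C = 1.3049; K_s = 1+0.5/C = 1.0984
F_a = (F_max−F_min)/2 = 34.3 N; F_m = (F_max+F_min)/2 = 111.7 N
τ_a = K_W·8F_aD/(πd³) = 1.3049 × 70.993 = 92.638 MPa
τ_m = K_s·8F_mD/(πd³) = 1.0984 × 231.19 = 253.95 MPa
Goodman: 1/n_f = τ_a/S_se + τ_m/S_su = 92.638/564 + 253.95/1120 = 0.16425 + 0.22674 = 0.39099
n_f = 1/0.39099 = 2.558

2.56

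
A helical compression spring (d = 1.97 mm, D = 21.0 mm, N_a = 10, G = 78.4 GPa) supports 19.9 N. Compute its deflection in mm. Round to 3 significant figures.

k = Gd⁴/(8D³N_a) = (78.4×10³)(1.97⁴)/(8·21.0³·10) = 1.5938 N/mm
δ = F/k = 19.9 / 1.5938 = 12.486 mm

12.5 mm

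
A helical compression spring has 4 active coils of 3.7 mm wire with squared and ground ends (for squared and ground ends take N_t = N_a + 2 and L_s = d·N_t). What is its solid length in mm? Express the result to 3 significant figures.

squared and ground ends: N_t = N_a + 2 = 4 + 2 = 6
L_s = d·N_t = 3.7 × 6 = 22.2 mm

22.2 mm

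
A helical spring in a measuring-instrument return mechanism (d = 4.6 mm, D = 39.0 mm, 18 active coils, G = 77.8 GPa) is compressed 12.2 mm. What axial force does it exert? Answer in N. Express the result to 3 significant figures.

49.8 N

k = Gd⁴/(8D³N_a) = (77.8×10³)(4.6⁴)/(8·39.0³·18) = 4.0781 N/mm
F = k·δ = 4.0781 × 12.2 = 49.752 N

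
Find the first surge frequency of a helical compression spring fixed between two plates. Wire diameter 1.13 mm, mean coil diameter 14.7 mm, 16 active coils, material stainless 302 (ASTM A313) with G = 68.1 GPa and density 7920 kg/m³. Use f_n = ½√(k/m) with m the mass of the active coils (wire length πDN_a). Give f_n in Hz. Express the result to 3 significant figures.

k = Gd⁴/(8D³N_a) = (68.1×10³)(1.13⁴)/(8·14.7³·16) = 0.27309 N/mm = 273.09 N/m
Wire length L = πDN_a = π·14.7·16 = 738.9 mm
m = ρ·(πd²/4)·L = 7920 × 1.0029×10⁻⁶ m² × 0.7389 m = 0.0058689 kg
f_n = ½√(k/m) = 0.5·√(273.09/0.0058689) = 0.5·√(46531) = 107.85 Hz

108 Hz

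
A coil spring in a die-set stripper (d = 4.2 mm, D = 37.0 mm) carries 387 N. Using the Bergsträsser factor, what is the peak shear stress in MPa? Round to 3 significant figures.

568 MPa

Spring index C = D/d = 37.0/4.2 = 8.8095
K_B = (4C+2)/(4C−3) = 37.238/32.238 = 1.1551
τ₀ = 8FD/(πd³) = 8·387·37.0/(π·4.2³) = 114552/232.75 = 492.16 MPa
τ_max = K·τ₀ = 1.1551 × 492.16 = 568.49 MPa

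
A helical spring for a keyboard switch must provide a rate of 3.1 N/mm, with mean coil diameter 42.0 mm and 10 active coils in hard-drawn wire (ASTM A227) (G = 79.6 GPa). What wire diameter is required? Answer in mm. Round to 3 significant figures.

d = (8D³N_a·k / G)^(1/4) = (8·42.0³·10·3.1 / (79.6×10³))^0.25
  = (230.83)^0.25 = 3.8978 mm

3.90 mm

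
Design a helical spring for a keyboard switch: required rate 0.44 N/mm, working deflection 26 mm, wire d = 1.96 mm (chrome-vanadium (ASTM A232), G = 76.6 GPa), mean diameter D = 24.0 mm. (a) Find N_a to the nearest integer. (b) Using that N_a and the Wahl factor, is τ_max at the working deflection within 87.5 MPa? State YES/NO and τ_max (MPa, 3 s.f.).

(a) 23 coils; (b) NO, τ_max = 105 MPa

N_a = Gd⁴/(8D³k) = (76.6×10³)(1.96⁴)/(8·24.0³·0.44) = 23.23 → N_a = 23
Actual rate k = Gd⁴/(8D³·23) = 0.44443 N/mm
Working load F = kδ = 0.44443·26 = 11.555 N
C = 24.0/1.96 = 12.2449; K_W = (4C−1)/(4C−4)+0.615/C = 1.1169
τ_max = K_W·8FD/(πd³) = 1.1169·93.79 = 104.76 MPa
τ_max > 87.5 MPa → exceeds allowable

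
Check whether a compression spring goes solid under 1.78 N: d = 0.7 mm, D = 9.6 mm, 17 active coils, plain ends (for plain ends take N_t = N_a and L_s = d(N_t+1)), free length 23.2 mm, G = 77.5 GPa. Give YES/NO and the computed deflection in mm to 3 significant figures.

k = Gd⁴/(8D³N_a) = (77.5×10³)(0.7⁴)/(8·9.6³·17) = 0.15465 N/mm
N_t = 17; L_s = 0.7·18 = 12.6 mm; δ_solid = L₀ − L_s = 23.2 − 12.6 = 10.6 mm
δ = F/k = 1.78/0.15465 = 11.51 mm
δ ≥ δ_solid → spring goes solid

YES, δ = 11.5 mm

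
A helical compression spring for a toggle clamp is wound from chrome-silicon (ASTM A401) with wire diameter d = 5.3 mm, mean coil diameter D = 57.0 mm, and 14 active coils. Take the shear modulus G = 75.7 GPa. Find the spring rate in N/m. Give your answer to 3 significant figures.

2880 N/m

k = Gd⁴/(8D³N_a) = (75.7×10³ × 5.3⁴) / (8 × 57.0³ × 14)
  = 5.97309e+07 / 2.07416e+07 = 2.8798 N/mm = 2879.8 N/m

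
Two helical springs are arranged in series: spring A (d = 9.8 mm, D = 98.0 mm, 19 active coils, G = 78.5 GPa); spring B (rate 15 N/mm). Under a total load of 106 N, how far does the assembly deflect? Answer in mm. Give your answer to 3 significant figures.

k_A = Gd⁴/(8D³N_a) = (78.5×10³)(9.8⁴)/(8·98.0³·19) = 5.0612 N/mm
Series: 1/k_eq = 1/5.0612 + 1/15 = 0.26425; k_eq = 3.7843 N/mm
δ = F/k_eq = 106/3.7843 = 28.01 mm

28.0 mm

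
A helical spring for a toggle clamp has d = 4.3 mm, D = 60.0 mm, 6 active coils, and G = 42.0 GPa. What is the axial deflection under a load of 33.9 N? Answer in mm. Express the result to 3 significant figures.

k = Gd⁴/(8D³N_a) = (42.0×10³)(4.3⁴)/(8·60.0³·6) = 1.3849 N/mm
δ = F/k = 33.9 / 1.3849 = 24.478 mm

24.5 mm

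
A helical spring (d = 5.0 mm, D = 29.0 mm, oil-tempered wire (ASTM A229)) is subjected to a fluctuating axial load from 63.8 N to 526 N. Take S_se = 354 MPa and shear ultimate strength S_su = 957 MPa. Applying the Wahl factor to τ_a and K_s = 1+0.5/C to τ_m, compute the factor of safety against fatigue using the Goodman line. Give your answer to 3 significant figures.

C = D/d = 29.0/5.0 = 5.8000; K_W = (4C−1)/(4C−4)+0.615/C = 1.2623; K_s = 1+0.5/C = 1.0862
F_a = (F_max−F_min)/2 = 231.1 N; F_m = (F_max+F_min)/2 = 294.9 N
τ_a = K_W·8F_aD/(πd³) = 1.2623 × 136.53 = 172.34 MPa
τ_m = K_s·8F_mD/(πd³) = 1.0862 × 174.22 = 189.24 MPa
Goodman: 1/n_f = τ_a/S_se + τ_m/S_su = 172.34/354 + 189.24/957 = 0.48684 + 0.19774 = 0.68458
n_f = 1/0.68458 = 1.461

1.46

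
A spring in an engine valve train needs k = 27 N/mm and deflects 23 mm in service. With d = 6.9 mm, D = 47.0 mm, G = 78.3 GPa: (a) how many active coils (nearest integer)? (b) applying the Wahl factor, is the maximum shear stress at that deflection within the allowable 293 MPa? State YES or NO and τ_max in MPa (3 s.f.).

(a) 8 coils; (b) YES, τ_max = 273 MPa

N_a = Gd⁴/(8D³k) = (78.3×10³)(6.9⁴)/(8·47.0³·27) = 7.914 → N_a = 8
Actual rate k = Gd⁴/(8D³·8) = 26.711 N/mm
Working load F = kδ = 26.711·23 = 614.35 N
C = 47.0/6.9 = 6.8116; K_W = (4C−1)/(4C−4)+0.615/C = 1.2193
τ_max = K_W·8FD/(πd³) = 1.2193·223.82 = 272.92 MPa
τ_max ≤ 293 MPa → acceptable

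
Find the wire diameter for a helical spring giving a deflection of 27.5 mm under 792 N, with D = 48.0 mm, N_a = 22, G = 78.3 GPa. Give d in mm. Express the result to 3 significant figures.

9.20 mm

Required rate k = F/δ = 792/27.5 = 28.8 N/mm
d = (8D³N_a·k / G)^(1/4) = (8·48.0³·22·28.8 / (78.3×10³))^0.25
  = (7159.2)^0.25 = 9.1985 mm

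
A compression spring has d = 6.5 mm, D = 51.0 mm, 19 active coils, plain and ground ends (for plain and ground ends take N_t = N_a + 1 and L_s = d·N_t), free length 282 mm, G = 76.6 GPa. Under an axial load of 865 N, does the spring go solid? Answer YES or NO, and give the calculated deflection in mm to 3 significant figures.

k = Gd⁴/(8D³N_a) = (76.6×10³)(6.5⁴)/(8·51.0³·19) = 6.7815 N/mm
N_t = 20; L_s = 6.5·20 = 130 mm; δ_solid = L₀ − L_s = 282 − 130 = 152 mm
δ = F/k = 865/6.7815 = 127.55 mm
δ < δ_solid → spring does not go solid

NO, δ = 128 mm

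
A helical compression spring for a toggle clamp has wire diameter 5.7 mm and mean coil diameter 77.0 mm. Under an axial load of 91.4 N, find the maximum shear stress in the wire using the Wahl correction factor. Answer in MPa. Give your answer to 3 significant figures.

107 MPa

Spring index C = D/d = 77.0/5.7 = 13.5088
K_W = (4C−1)/(4C−4) + 0.615/C = 53.035/50.035 + 0.0455 = 1.1055
τ₀ = 8FD/(πd³) = 8·91.4·77.0/(π·5.7³) = 56302.4/581.8 = 96.773 MPa
τ_max = K·τ₀ = 1.1055 × 96.773 = 106.98 MPa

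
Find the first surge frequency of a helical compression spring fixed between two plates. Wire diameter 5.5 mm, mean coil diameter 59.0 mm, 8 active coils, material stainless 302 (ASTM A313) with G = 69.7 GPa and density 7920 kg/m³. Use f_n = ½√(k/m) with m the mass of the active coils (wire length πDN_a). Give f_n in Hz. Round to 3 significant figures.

k = Gd⁴/(8D³N_a) = (69.7×10³)(5.5⁴)/(8·59.0³·8) = 4.8523 N/mm = 4852.3 N/m
Wire length L = πDN_a = π·59.0·8 = 1482.8 mm
m = ρ·(πd²/4)·L = 7920 × 23.758×10⁻⁶ m² × 1.4828 m = 0.27902 kg
f_n = ½√(k/m) = 0.5·√(4852.3/0.27902) = 0.5·√(17391) = 65.937 Hz

65.9 Hz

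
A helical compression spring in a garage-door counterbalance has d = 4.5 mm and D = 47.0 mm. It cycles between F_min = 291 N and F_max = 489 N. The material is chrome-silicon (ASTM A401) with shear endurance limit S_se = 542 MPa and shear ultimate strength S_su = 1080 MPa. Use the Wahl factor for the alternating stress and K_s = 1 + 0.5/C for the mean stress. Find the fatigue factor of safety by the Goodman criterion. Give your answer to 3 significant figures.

C = D/d = 47.0/4.5 = 10.4444; K_W = (4C−1)/(4C−4)+0.615/C = 1.1383; K_s = 1+0.5/C = 1.0479
F_a = (F_max−F_min)/2 = 99 N; F_m = (F_max+F_min)/2 = 390 N
τ_a = K_W·8F_aD/(πd³) = 1.1383 × 130.03 = 148.01 MPa
τ_m = K_s·8F_mD/(πd³) = 1.0479 × 512.23 = 536.75 MPa
Goodman: 1/n_f = τ_a/S_se + τ_m/S_su = 148.01/542 + 536.75/1080 = 0.27308 + 0.49699 = 0.77007
n_f = 1/0.77007 = 1.299

1.30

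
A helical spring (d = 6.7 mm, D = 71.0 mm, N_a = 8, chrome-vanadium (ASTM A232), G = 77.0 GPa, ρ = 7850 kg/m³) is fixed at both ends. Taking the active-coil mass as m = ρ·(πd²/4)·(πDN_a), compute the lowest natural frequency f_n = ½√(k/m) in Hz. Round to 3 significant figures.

58.6 Hz

k = Gd⁴/(8D³N_a) = (77.0×10³)(6.7⁴)/(8·71.0³·8) = 6.7738 N/mm = 6773.8 N/m
Wire length L = πDN_a = π·71.0·8 = 1784.4 mm
m = ρ·(πd²/4)·L = 7850 × 35.257×10⁻⁶ m² × 1.7844 m = 0.49386 kg
f_n = ½√(k/m) = 0.5·√(6773.8/0.49386) = 0.5·√(13716) = 58.558 Hz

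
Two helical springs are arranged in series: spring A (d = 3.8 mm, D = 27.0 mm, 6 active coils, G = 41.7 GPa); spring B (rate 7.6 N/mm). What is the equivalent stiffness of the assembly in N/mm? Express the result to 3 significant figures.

4.16 N/mm

k_A = Gd⁴/(8D³N_a) = (41.7×10³)(3.8⁴)/(8·27.0³·6) = 9.2032 N/mm
Series: 1/k_eq = 1/9.2032 + 1/7.6 = 0.24024; k_eq = 4.1626 N/mm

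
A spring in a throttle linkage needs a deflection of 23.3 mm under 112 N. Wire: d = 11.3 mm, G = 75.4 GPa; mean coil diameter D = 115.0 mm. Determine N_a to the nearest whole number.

Required rate k = F/δ = 112/23.3 = 4.8069 N/mm
N_a = Gd⁴/(8D³k) = (75.4×10³ × 11.3⁴)/(8 × 115.0³ × 4.8069)
    = 1.22938e+09 / 5.84852e+07 = 21.02 → 21 coils

21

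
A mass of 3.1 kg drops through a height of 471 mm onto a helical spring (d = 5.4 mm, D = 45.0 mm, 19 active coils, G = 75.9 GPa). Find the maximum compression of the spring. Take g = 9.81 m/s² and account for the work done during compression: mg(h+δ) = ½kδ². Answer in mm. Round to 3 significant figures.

k = Gd⁴/(8D³N_a) = (75.9×10³)(5.4⁴)/(8·45.0³·19) = 4.6595 N/mm
W = mg = 3.1 × 9.81 = 30.411 N
½kδ² − Wδ − Wh = 0 → δ = (W + √(W² + 2kWh))/k
δ = (30.411 + √(924.83 + 133480))/4.6595 = (30.411 + 366.61)/4.6595 = 85.208 mm

85.2 mm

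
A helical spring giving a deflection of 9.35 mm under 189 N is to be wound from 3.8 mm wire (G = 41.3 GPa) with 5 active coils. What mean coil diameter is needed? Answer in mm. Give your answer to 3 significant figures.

22.0 mm

Required rate k = F/δ = 189/9.35 = 20.214 N/mm
D = (Gd⁴/(8N_a·k))^(1/3) = (41.3×10³·3.8⁴/(8·5·20.214))^(1/3)
  = (10650.6)^(1/3) = 22.0018 mm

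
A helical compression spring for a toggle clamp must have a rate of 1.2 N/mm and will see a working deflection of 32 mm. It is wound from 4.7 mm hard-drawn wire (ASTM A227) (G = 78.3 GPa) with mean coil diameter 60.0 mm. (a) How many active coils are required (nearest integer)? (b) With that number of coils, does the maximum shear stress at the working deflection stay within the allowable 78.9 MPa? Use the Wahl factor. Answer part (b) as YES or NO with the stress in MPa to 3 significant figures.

(a) 18 coils; (b) YES, τ_max = 64.3 MPa

N_a = Gd⁴/(8D³k) = (78.3×10³)(4.7⁴)/(8·60.0³·1.2) = 18.43 → N_a = 18
Actual rate k = Gd⁴/(8D³·18) = 1.2284 N/mm
Working load F = kδ = 1.2284·32 = 39.309 N
C = 60.0/4.7 = 12.7660; K_W = (4C−1)/(4C−4)+0.615/C = 1.1119
τ_max = K_W·8FD/(πd³) = 1.1119·57.848 = 64.322 MPa
τ_max ≤ 78.9 MPa → acceptable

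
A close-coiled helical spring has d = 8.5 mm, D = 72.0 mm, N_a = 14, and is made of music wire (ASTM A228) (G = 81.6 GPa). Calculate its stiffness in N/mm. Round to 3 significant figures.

k = Gd⁴/(8D³N_a) = (81.6×10³ × 8.5⁴) / (8 × 72.0³ × 14)
  = 4.25957e+08 / 4.18038e+07 = 10.189 N/mm

10.2 N/mm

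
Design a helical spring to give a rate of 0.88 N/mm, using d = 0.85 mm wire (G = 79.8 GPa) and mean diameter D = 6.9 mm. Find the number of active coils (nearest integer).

18

N_a = Gd⁴/(8D³k) = (79.8×10³ × 0.85⁴)/(8 × 6.9³ × 0.88)
    = 41656.1 / 2312.7 = 18.01 → 18 coils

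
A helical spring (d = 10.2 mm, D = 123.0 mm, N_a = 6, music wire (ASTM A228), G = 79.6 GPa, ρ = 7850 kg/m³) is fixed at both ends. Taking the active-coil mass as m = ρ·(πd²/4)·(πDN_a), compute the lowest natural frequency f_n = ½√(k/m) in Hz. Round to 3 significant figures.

40.3 Hz

k = Gd⁴/(8D³N_a) = (79.6×10³)(10.2⁴)/(8·123.0³·6) = 9.6462 N/mm = 9646.2 N/m
Wire length L = πDN_a = π·123.0·6 = 2318.5 mm
m = ρ·(πd²/4)·L = 7850 × 81.713×10⁻⁶ m² × 2.3185 m = 1.4872 kg
f_n = ½√(k/m) = 0.5·√(9646.2/1.4872) = 0.5·√(6486.2) = 40.269 Hz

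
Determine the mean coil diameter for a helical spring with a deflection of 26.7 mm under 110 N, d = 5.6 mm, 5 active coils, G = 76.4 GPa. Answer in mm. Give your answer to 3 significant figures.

77.0 mm

Required rate k = F/δ = 110/26.7 = 4.1199 N/mm
D = (Gd⁴/(8N_a·k))^(1/3) = (76.4×10³·5.6⁴/(8·5·4.1199))^(1/3)
  = (455936)^(1/3) = 76.9664 mm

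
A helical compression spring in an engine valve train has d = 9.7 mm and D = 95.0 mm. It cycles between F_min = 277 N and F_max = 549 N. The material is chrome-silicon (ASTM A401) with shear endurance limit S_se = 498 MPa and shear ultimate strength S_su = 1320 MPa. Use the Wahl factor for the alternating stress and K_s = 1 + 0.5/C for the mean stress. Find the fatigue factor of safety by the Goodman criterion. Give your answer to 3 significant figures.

5.87

C = D/d = 95.0/9.7 = 9.7938; K_W = (4C−1)/(4C−4)+0.615/C = 1.1481; K_s = 1+0.5/C = 1.0511
F_a = (F_max−F_min)/2 = 136 N; F_m = (F_max+F_min)/2 = 413 N
τ_a = K_W·8F_aD/(πd³) = 1.1481 × 36.049 = 41.387 MPa
τ_m = K_s·8F_mD/(πd³) = 1.0511 × 109.47 = 115.06 MPa
Goodman: 1/n_f = τ_a/S_se + τ_m/S_su = 41.387/498 + 115.06/1320 = 0.08311 + 0.08717 = 0.17027
n_f = 1/0.17027 = 5.873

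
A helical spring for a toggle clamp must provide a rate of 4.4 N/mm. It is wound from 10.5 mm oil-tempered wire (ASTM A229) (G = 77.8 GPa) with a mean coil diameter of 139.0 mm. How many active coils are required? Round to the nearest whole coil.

10

N_a = Gd⁴/(8D³k) = (77.8×10³ × 10.5⁴)/(8 × 139.0³ × 4.4)
    = 9.45664e+08 / 9.45338e+07 = 10 → 10 coils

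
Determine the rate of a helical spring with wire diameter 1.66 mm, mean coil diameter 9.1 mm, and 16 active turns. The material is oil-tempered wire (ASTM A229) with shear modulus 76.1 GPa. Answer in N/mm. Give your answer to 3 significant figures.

k = Gd⁴/(8D³N_a) = (76.1×10³ × 1.66⁴) / (8 × 9.1³ × 16)
  = 577853 / 96457.1 = 5.9908 N/mm

5.99 N/mm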